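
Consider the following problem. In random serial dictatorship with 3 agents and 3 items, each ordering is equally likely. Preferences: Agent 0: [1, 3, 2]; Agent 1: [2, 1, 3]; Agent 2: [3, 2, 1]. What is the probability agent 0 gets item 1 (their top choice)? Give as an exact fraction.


Step 1: Agent 0 wants item 1
Step 2: There are 6 possible orderings of agents
Step 3: In 6 orderings, agent 0 gets item 1
Step 4: Probability = 6/6 = 1

1


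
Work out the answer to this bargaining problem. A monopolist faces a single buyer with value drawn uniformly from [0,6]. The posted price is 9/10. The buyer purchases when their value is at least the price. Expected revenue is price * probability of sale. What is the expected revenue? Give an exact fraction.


Step 1: Posted price r = 9/10, value support [0,6]
Step 2: P(v >= r) = (6 - 9/10)/6 = 17/20
Step 3: Expected revenue = r * P(v >= r) = 9/10 * 17/20
Step 4: Revenue = 153/200

153/200


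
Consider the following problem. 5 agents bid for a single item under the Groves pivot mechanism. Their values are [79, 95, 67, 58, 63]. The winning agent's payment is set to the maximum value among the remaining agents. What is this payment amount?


Step 1: The efficient winner is agent 1 with value 95
Step 2: Other agents' values: [79, 67, 58, 63]
Step 3: Pivot payment = max(others) = 79
Step 4: The winner pays 79

79


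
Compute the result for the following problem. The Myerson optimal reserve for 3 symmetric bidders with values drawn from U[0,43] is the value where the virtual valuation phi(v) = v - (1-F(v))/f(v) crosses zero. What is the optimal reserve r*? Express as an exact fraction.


Step 1: For U[0,43], F(v) = v/43 and f(v) = 1/43
Step 2: phi(v) = v - (1 - v/43)/(1/43) = v - (43 - v) = 2v - 43
Step 3: Set phi(r*) = 0: 2r* - 43 = 0
Step 4: r* = 43/2 (the number of bidders n = 3 does not enter)

43/2


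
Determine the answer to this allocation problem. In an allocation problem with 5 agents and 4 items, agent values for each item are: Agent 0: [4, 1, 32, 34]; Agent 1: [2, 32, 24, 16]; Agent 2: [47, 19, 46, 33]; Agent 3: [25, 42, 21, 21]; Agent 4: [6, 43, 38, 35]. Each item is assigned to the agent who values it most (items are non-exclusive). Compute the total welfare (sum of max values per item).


Step 1: For each item, find the maximum value among all agents.
Step 2: Item 0 -> Agent 2 (value 47)
Step 3: Item 1 -> Agent 4 (value 43)
Step 4: Item 2 -> Agent 2 (value 46)
Step 5: Item 3 -> Agent 4 (value 35)
Step 6: Total welfare = 47 + 43 + 46 + 35 = 171

171


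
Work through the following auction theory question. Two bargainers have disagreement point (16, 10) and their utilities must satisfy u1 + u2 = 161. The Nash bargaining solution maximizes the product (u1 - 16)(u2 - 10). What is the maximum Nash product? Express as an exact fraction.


Step 1: The Nash solution splits surplus symmetrically above the disagreement point
Step 2: u1 = (total + d1 - d2)/2 = (161 + 16 - 10)/2 = 167/2
Step 3: u2 = (total - d1 + d2)/2 = (161 - 16 + 10)/2 = 155/2
Step 4: Nash product = (167/2 - 16) * (155/2 - 10)
Step 5: = 135/2 * 135/2 = 18225/4

18225/4


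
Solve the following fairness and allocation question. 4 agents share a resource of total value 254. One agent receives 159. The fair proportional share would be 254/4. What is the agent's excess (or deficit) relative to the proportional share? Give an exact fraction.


Step 1: Proportional share = 254/4 = 127/2
Step 2: Agent's actual allocation = 159
Step 3: Excess = 159 - 127/2 = 191/2

191/2


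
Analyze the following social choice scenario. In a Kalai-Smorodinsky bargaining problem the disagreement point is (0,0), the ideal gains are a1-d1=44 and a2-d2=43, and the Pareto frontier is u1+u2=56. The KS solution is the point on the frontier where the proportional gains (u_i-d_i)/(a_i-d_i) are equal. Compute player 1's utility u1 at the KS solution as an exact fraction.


Step 1: At the KS point, (u1-d1)/r1 = (u2-d2)/r2 = t and u1+u2 = 56
Step 2: u1 = d1 + r1*t and u2 = d2 + r2*t, so (d1 + r1*t) + (d2 + r2*t) = 56
Step 3: t = (56 - 0 - 0)/(44 + 43) = 56/87
Step 4: u1 = d1 + r1*t = 0 + 44 * 56/87 = 2464/87
Step 5: (Check: u2 = d2 + r2*t = 2408/87; u1+u2 = 2464/87 + 2408/87 = 56, on the frontier.)

2464/87


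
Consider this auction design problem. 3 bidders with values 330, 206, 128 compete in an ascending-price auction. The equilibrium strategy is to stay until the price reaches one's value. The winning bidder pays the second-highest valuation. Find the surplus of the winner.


Step 1: Identify the highest value: 330
Step 2: Identify the second-highest value: 206
Step 3: The final price = second-highest value = 206
Step 4: Surplus = 330 - 206 = 124

124


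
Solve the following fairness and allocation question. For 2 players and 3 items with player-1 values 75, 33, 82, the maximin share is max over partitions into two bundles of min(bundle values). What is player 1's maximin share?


Step 1: Item values = 75, 33, 82
Step 2: Enumerate all 2-bundle partitions and take the smaller bundle:
  Partition 1: {75} vs {33,82} -> bundles 75, 115; min = 75
  Partition 2: {33} vs {75,82} -> bundles 33, 157; min = 33
  Partition 3: {82} vs {75,33} -> bundles 82, 108; min = 82
Step 3: MMS = max(75, 33, 82) = 82

82


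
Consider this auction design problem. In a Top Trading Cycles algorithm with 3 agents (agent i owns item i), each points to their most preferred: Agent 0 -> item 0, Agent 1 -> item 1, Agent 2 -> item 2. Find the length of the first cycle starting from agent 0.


Step 1: Trace the pointer graph from agent 0: 0 -> 0
Step 2: A cycle is detected when we revisit agent 0
Step 3: The cycle is: 0 -> 0
Step 4: Cycle length = 1

1


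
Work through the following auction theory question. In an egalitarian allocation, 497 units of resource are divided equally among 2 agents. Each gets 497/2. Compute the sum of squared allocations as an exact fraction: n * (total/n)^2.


Step 1: Each agent's share = 497/2
Step 2: Square of each share = (497/2)^2 = 247009/4
Step 3: Sum of squares = 2 * 247009/4 = 247009/2

247009/2


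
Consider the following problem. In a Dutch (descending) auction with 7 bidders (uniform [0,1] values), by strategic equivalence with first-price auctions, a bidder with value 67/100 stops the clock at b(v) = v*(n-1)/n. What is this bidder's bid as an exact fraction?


Step 1: Dutch auctions are strategically equivalent to first-price auctions
Step 2: The equilibrium bid is b(v) = v*(n-1)/n
Step 3: b = 67/100 * 6/7
Step 4: b = 201/350

201/350


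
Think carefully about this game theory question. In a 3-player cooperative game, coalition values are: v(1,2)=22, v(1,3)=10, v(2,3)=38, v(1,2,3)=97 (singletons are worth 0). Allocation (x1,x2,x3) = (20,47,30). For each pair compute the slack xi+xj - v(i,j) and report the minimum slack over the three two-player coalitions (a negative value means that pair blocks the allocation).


Step 1: Slack for coalition (1,2): x1+x2 - v12 = 67 - 22 = 45
Step 2: Slack for coalition (1,3): x1+x3 - v13 = 50 - 10 = 40
Step 3: Slack for coalition (2,3): x2+x3 - v23 = 77 - 38 = 39
Step 4: Minimum slack = min(45, 40, 39) = 39, attained by (2,3); no pair can gain by deviating, so the allocation is in the core

39


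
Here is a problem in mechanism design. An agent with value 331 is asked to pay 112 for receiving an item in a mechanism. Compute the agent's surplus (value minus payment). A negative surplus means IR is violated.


Step 1: Surplus = value - payment = 331 - 112 = 219
Step 2: IR is satisfied (surplus >= 0)

219


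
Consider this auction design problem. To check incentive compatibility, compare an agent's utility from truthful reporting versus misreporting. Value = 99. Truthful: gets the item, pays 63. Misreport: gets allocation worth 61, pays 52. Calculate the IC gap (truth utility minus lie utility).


Step 1: U(truth) = value - payment = 99 - 63 = 36
Step 2: U(lie) = allocation - payment = 61 - 52 = 9
Step 3: IC gap = 36 - 9 = 27

27


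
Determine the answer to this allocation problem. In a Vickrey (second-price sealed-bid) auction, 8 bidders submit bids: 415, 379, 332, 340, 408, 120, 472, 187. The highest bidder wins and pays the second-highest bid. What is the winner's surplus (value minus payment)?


Step 1: Sort bids in descending order: 472, 415, 408, 379, 340, 332, 187, 120
Step 2: The winning bid is the highest: 472
Step 3: The payment equals the second-highest bid: 415
Step 4: Surplus = winner's bid - payment = 472 - 415 = 57

57


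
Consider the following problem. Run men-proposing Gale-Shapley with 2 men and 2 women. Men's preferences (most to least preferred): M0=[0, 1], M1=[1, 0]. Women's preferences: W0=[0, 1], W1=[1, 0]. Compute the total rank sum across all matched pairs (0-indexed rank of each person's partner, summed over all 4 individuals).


Step 1: Run Gale-Shapley (men propose, women hold best offer):
  M0 proposes to W0; she accepts
  M1 proposes to W1; she accepts
Step 2: Final matching: W0-M0, W1-M1
Step 3: 0-indexed ranks (man's rank of his match, then woman's): 0 + 0 + 0 + 0
Step 4: Total rank sum = 0

0


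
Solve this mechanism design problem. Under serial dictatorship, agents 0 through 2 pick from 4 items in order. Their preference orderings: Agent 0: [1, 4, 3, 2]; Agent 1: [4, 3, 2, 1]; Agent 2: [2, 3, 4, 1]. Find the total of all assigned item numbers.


Step 1: Agent 0 picks item 1
Step 2: Agent 1 picks item 4
Step 3: Agent 2 picks item 2
Step 4: Sum = 1 + 4 + 2 = 7

7


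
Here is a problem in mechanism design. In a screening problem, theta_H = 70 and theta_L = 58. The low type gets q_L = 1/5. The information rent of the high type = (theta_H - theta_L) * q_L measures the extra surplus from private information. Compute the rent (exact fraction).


Step 1: theta_H - theta_L = 70 - 58 = 12
Step 2: Information rent = (theta_H - theta_L) * q_L
Step 3: = 12 * 1/5
Step 4: = 12/5

12/5


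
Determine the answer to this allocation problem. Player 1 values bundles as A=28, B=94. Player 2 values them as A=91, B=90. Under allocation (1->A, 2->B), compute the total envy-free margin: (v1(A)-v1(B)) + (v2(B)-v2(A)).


Step 1: Player 1's margin = v1(A) - v1(B) = 28 - 94 = -66
Step 2: Player 2's margin = v2(B) - v2(A) = 90 - 91 = -1
Step 3: Total margin = -66 + -1 = -67

-67


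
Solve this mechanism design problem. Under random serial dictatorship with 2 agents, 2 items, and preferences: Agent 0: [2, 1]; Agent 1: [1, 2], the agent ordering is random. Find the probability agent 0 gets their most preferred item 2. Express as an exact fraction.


Step 1: Agent 0 wants item 2
Step 2: There are 2 possible orderings of agents
Step 3: In 2 orderings, agent 0 gets item 2
Step 4: Probability = 2/2 = 1

1


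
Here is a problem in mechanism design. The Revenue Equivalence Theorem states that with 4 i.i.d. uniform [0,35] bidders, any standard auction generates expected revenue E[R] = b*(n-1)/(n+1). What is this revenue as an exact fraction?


Step 1: By Revenue Equivalence, expected revenue = b*(n-1)/(n+1)
Step 2: Substituting n = 4, b = 35
Step 3: Revenue = 35*(4-1)/(4+1) = 35*3/5
Step 4: Revenue = 105/5 = 21

21


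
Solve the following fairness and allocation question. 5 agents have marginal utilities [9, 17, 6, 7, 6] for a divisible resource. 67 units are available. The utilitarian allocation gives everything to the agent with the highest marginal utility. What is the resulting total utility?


Step 1: The marginal utilities are [9, 17, 6, 7, 6]
Step 2: The highest marginal utility is 17
Step 3: All 67 units go to that agent
Step 4: Total utility = 17 * 67 = 1139

1139


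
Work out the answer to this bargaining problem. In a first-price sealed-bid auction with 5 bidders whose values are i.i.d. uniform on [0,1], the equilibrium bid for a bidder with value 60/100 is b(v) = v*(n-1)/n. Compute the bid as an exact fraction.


Step 1: The symmetric BNE bidding function is b(v) = v * (n-1) / n
Step 2: Substitute v = 3/5 and n = 5
Step 3: b = 3/5 * 4/5
Step 4: b = 12/25

12/25


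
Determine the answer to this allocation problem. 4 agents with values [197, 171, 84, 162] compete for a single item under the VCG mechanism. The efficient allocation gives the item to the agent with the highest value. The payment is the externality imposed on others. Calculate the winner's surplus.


Step 1: The winner is the agent with the highest value: agent 0 with value 197
Step 2: Values of other agents: [171, 84, 162]
Step 3: VCG payment = max of others' values = 171
Step 4: Surplus = 197 - 171 = 26

26


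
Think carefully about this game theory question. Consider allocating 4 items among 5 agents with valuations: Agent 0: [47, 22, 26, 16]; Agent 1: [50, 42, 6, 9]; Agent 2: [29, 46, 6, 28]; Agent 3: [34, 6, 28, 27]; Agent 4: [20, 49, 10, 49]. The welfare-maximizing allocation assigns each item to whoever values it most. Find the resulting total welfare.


Step 1: For each item, find the maximum value among all agents.
Step 2: Item 0 -> Agent 1 (value 50)
Step 3: Item 1 -> Agent 4 (value 49)
Step 4: Item 2 -> Agent 3 (value 28)
Step 5: Item 3 -> Agent 4 (value 49)
Step 6: Total welfare = 50 + 49 + 28 + 49 = 176

176


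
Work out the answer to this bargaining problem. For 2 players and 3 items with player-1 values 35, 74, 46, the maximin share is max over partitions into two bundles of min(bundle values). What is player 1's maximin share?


Step 1: Item values = 35, 74, 46
Step 2: Enumerate all 2-bundle partitions and take the smaller bundle:
  Partition 1: {35} vs {74,46} -> bundles 35, 120; min = 35
  Partition 2: {74} vs {35,46} -> bundles 74, 81; min = 74
  Partition 3: {46} vs {35,74} -> bundles 46, 109; min = 46
Step 3: MMS = max(35, 74, 46) = 74

74


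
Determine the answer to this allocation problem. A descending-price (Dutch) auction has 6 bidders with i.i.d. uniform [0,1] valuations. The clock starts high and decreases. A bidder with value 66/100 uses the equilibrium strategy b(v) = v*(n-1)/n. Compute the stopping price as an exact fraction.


Step 1: Dutch auctions are strategically equivalent to first-price auctions
Step 2: The equilibrium bid is b(v) = v*(n-1)/n
Step 3: b = 33/50 * 5/6
Step 4: b = 11/20

11/20


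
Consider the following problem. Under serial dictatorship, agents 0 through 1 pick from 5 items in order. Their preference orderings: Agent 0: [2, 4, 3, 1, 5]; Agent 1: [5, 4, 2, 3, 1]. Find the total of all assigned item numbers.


Step 1: Agent 0 picks item 2
Step 2: Agent 1 picks item 5
Step 3: Sum = 2 + 5 = 7

7


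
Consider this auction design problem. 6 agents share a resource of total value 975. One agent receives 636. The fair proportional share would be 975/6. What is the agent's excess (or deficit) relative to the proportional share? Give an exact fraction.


Step 1: Proportional share = 975/6 = 325/2
Step 2: Agent's actual allocation = 636
Step 3: Excess = 636 - 325/2 = 947/2

947/2


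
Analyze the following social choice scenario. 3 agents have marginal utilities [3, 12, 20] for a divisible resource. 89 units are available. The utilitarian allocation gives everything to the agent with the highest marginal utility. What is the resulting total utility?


Step 1: The marginal utilities are [3, 12, 20]
Step 2: The highest marginal utility is 20
Step 3: All 89 units go to that agent
Step 4: Total utility = 20 * 89 = 1780

1780


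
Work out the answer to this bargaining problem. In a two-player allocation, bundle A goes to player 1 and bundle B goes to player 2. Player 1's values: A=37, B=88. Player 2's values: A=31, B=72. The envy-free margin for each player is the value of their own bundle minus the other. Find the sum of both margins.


Step 1: Player 1's margin = v1(A) - v1(B) = 37 - 88 = -51
Step 2: Player 2's margin = v2(B) - v2(A) = 72 - 31 = 41
Step 3: Total margin = -51 + 41 = -10

-10


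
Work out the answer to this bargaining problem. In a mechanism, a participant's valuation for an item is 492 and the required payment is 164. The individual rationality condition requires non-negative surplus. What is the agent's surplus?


Step 1: Surplus = value - payment = 492 - 164 = 328
Step 2: IR is satisfied (surplus >= 0)

328


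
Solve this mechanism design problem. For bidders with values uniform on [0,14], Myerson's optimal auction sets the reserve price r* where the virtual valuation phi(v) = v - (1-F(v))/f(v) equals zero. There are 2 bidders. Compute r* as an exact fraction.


Step 1: For U[0,14], F(v) = v/14 and f(v) = 1/14
Step 2: phi(v) = v - (1 - v/14)/(1/14) = v - (14 - v) = 2v - 14
Step 3: Set phi(r*) = 0: 2r* - 14 = 0
Step 4: r* = 14/2 = 7 (the number of bidders n = 2 does not enter)

7


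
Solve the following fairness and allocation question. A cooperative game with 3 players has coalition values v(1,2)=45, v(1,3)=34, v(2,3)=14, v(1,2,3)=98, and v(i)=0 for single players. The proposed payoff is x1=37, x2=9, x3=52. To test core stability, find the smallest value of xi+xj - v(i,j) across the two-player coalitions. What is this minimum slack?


Step 1: Slack for coalition (1,2): x1+x2 - v12 = 46 - 45 = 1
Step 2: Slack for coalition (1,3): x1+x3 - v13 = 89 - 34 = 55
Step 3: Slack for coalition (2,3): x2+x3 - v23 = 61 - 14 = 47
Step 4: Minimum slack = min(1, 55, 47) = 1, attained by (1,2); no pair can gain by deviating, so the allocation is in the core

1


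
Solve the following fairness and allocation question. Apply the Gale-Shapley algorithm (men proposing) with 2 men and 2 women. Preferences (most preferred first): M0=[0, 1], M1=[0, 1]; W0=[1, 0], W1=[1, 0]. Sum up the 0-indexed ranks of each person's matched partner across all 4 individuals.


Step 1: Run Gale-Shapley (men propose, women hold best offer):
  M0 proposes to W0; she accepts
  M1 proposes to W0; she switches from M0
  M0 proposes to W1; she accepts
Step 2: Final matching: W0-M1, W1-M0
Step 3: 0-indexed ranks (man's rank of his match, then woman's): 0 + 0 + 1 + 1
Step 4: Total rank sum = 2

2


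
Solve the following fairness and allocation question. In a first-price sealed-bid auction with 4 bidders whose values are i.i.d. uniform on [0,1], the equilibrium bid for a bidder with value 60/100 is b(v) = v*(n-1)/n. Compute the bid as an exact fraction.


Step 1: The symmetric BNE bidding function is b(v) = v * (n-1) / n
Step 2: Substitute v = 3/5 and n = 4
Step 3: b = 3/5 * 3/4
Step 4: b = 9/20

9/20


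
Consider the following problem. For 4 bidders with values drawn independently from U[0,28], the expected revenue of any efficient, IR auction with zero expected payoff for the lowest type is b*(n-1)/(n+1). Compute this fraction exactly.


Step 1: By Revenue Equivalence, expected revenue = b*(n-1)/(n+1)
Step 2: Substituting n = 4, b = 28
Step 3: Revenue = 28*(4-1)/(4+1) = 28*3/5
Step 4: Revenue = 84/5

84/5


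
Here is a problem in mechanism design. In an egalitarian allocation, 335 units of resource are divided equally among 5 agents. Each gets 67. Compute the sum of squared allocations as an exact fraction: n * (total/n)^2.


Step 1: Each agent's share = 335/5 = 67
Step 2: Square of each share = (67)^2 = 4489
Step 3: Sum of squares = 5 * 4489 = 22445

22445


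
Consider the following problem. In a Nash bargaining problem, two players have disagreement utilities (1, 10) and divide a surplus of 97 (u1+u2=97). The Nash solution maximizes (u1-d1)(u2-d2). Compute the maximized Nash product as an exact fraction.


Step 1: The Nash solution splits surplus symmetrically above the disagreement point
Step 2: u1 = (total + d1 - d2)/2 = (97 + 1 - 10)/2 = 44
Step 3: u2 = (total - d1 + d2)/2 = (97 - 1 + 10)/2 = 53
Step 4: Nash product = (44 - 1) * (53 - 10)
Step 5: = 43 * 43 = 1849

1849


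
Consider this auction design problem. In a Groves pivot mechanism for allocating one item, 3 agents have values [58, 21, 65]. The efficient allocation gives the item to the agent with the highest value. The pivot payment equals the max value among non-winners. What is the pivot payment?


Step 1: The efficient winner is agent 2 with value 65
Step 2: Other agents' values: [58, 21]
Step 3: Pivot payment = max(others) = 58
Step 4: The winner pays 58

58


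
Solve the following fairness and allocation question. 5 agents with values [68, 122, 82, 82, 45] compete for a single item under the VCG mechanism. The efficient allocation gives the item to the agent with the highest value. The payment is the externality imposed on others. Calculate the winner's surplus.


Step 1: The winner is the agent with the highest value: agent 1 with value 122
Step 2: Values of other agents: [68, 82, 82, 45]
Step 3: VCG payment = max of others' values = 82
Step 4: Surplus = 122 - 82 = 40

40


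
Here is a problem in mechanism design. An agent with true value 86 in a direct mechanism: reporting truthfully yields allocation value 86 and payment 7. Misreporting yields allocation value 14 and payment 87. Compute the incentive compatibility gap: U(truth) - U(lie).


Step 1: U(truth) = value - payment = 86 - 7 = 79
Step 2: U(lie) = allocation - payment = 14 - 87 = -73
Step 3: IC gap = 79 - (-73) = 152

152


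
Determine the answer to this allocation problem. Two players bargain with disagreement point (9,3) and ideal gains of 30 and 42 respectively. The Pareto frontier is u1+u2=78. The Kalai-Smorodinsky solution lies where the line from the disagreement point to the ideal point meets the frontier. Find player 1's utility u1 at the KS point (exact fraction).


Step 1: At the KS point, (u1-d1)/r1 = (u2-d2)/r2 = t and u1+u2 = 78
Step 2: u1 = d1 + r1*t and u2 = d2 + r2*t, so (d1 + r1*t) + (d2 + r2*t) = 78
Step 3: t = (78 - 9 - 3)/(30 + 42) = 66/72 = 11/12
Step 4: u1 = d1 + r1*t = 9 + 30 * 11/12 = 73/2
Step 5: (Check: u2 = d2 + r2*t = 83/2; u1+u2 = 73/2 + 83/2 = 78, on the frontier.)

73/2


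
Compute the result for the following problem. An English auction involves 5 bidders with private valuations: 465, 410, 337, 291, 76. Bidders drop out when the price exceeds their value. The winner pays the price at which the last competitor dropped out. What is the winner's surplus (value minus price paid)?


Step 1: Identify the highest value: 465
Step 2: Identify the second-highest value: 410
Step 3: The final price = second-highest value = 410
Step 4: Surplus = 465 - 410 = 55

55


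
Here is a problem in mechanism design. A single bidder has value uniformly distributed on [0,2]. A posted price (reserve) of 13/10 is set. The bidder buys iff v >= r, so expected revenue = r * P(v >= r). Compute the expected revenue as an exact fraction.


Step 1: Posted price r = 13/10, value support [0,2]
Step 2: P(v >= r) = (2 - 13/10)/2 = 7/20
Step 3: Expected revenue = r * P(v >= r) = 13/10 * 7/20
Step 4: Revenue = 91/200

91/200


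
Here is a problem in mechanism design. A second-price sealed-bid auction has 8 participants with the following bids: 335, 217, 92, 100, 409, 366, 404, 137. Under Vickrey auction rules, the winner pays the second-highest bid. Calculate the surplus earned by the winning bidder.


Step 1: Sort bids in descending order: 409, 404, 366, 335, 217, 137, 100, 92
Step 2: The winning bid is the highest: 409
Step 3: The payment equals the second-highest bid: 404
Step 4: Surplus = winner's bid - payment = 409 - 404 = 5

5


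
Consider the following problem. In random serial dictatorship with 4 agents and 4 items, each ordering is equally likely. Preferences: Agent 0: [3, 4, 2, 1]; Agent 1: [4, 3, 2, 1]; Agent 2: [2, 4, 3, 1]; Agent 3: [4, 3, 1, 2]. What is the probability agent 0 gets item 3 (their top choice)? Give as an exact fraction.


Step 1: Agent 0 wants item 3
Step 2: There are 24 possible orderings of agents
Step 3: In 16 orderings, agent 0 gets item 3
Step 4: Probability = 16/24 = 2/3

2/3


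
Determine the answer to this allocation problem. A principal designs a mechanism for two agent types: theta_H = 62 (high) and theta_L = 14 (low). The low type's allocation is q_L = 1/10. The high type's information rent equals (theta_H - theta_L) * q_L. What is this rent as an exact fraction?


Step 1: theta_H - theta_L = 62 - 14 = 48
Step 2: Information rent = (theta_H - theta_L) * q_L
Step 3: = 48 * 1/10
Step 4: = 24/5

24/5


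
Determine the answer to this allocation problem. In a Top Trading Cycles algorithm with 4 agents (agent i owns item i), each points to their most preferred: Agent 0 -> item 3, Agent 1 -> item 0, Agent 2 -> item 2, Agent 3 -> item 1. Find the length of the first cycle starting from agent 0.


Step 1: Trace the pointer graph from agent 0: 0 -> 3 -> 1 -> 0
Step 2: A cycle is detected when we revisit agent 0
Step 3: The cycle is: 0 -> 3 -> 1 -> 0
Step 4: Cycle length = 3

3


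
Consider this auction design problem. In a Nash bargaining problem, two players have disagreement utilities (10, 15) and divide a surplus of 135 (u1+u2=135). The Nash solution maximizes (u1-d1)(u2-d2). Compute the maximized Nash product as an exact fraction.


Step 1: The Nash solution splits surplus symmetrically above the disagreement point
Step 2: u1 = (total + d1 - d2)/2 = (135 + 10 - 15)/2 = 65
Step 3: u2 = (total - d1 + d2)/2 = (135 - 10 + 15)/2 = 70
Step 4: Nash product = (65 - 10) * (70 - 15)
Step 5: = 55 * 55 = 3025

3025


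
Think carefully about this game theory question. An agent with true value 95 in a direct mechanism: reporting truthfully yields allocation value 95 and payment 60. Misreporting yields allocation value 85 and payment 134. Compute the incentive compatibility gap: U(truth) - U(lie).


Step 1: U(truth) = value - payment = 95 - 60 = 35
Step 2: U(lie) = allocation - payment = 85 - 134 = -49
Step 3: IC gap = 35 - (-49) = 84

84


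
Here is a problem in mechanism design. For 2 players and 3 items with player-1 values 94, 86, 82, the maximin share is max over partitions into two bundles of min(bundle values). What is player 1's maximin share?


Step 1: Item values = 94, 86, 82
Step 2: Enumerate all 2-bundle partitions and take the smaller bundle:
  Partition 1: {94} vs {86,82} -> bundles 94, 168; min = 94
  Partition 2: {86} vs {94,82} -> bundles 86, 176; min = 86
  Partition 3: {82} vs {94,86} -> bundles 82, 180; min = 82
Step 3: MMS = max(94, 86, 82) = 94

94


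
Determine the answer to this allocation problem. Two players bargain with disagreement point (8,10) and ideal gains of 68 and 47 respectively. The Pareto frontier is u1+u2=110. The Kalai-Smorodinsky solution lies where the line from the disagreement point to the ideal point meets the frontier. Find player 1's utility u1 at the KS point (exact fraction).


Step 1: At the KS point, (u1-d1)/r1 = (u2-d2)/r2 = t and u1+u2 = 110
Step 2: u1 = d1 + r1*t and u2 = d2 + r2*t, so (d1 + r1*t) + (d2 + r2*t) = 110
Step 3: t = (110 - 8 - 10)/(68 + 47) = 92/115 = 4/5
Step 4: u1 = d1 + r1*t = 8 + 68 * 4/5 = 312/5
Step 5: (Check: u2 = d2 + r2*t = 238/5; u1+u2 = 312/5 + 238/5 = 110, on the frontier.)

312/5


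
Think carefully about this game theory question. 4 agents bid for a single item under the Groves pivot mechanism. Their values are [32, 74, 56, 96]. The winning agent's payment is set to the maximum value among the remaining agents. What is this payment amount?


Step 1: The efficient winner is agent 3 with value 96
Step 2: Other agents' values: [32, 74, 56]
Step 3: Pivot payment = max(others) = 74
Step 4: The winner pays 74

74


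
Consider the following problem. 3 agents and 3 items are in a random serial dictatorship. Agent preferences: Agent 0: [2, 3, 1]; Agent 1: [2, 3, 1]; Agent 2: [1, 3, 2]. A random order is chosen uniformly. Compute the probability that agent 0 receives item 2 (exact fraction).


Step 1: Agent 0 wants item 2
Step 2: There are 6 possible orderings of agents
Step 3: In 3 orderings, agent 0 gets item 2
Step 4: Probability = 3/6 = 1/2

1/2


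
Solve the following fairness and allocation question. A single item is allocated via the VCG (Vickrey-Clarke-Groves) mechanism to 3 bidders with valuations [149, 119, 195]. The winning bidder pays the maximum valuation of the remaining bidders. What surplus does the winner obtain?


Step 1: The winner is the agent with the highest value: agent 2 with value 195
Step 2: Values of other agents: [149, 119]
Step 3: VCG payment = max of others' values = 149
Step 4: Surplus = 195 - 149 = 46

46


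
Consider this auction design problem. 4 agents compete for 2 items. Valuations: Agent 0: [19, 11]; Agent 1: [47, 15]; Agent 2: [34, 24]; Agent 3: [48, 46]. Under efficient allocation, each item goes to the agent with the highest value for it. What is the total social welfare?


Step 1: For each item, find the maximum value among all agents.
Step 2: Item 0 -> Agent 3 (value 48)
Step 3: Item 1 -> Agent 3 (value 46)
Step 4: Total welfare = 48 + 46 = 94

94


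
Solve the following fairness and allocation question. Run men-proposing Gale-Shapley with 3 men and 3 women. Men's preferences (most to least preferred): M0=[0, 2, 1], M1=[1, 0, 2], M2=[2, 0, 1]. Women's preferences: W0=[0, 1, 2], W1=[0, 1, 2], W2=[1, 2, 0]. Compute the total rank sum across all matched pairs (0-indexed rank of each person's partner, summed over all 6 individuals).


Step 1: Run Gale-Shapley (men propose, women hold best offer):
  M0 proposes to W0; she accepts
  M1 proposes to W1; she accepts
  M2 proposes to W2; she accepts
Step 2: Final matching: W0-M0, W1-M1, W2-M2
Step 3: 0-indexed ranks (man's rank of his match, then woman's): 0 + 0 + 0 + 1 + 0 + 1
Step 4: Total rank sum = 2

2


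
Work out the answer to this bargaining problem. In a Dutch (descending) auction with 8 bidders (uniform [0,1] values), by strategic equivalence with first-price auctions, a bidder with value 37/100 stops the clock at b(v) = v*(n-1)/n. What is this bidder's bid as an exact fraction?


Step 1: Dutch auctions are strategically equivalent to first-price auctions
Step 2: The equilibrium bid is b(v) = v*(n-1)/n
Step 3: b = 37/100 * 7/8
Step 4: b = 259/800

259/800


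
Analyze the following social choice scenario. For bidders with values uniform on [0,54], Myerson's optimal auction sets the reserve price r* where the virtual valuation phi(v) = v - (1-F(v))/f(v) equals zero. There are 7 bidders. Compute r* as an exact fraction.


Step 1: For U[0,54], F(v) = v/54 and f(v) = 1/54
Step 2: phi(v) = v - (1 - v/54)/(1/54) = v - (54 - v) = 2v - 54
Step 3: Set phi(r*) = 0: 2r* - 54 = 0
Step 4: r* = 54/2 = 27 (the number of bidders n = 7 does not enter)

27


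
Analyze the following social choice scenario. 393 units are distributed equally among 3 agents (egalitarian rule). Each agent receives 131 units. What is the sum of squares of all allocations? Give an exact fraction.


Step 1: Each agent's share = 393/3 = 131
Step 2: Square of each share = (131)^2 = 17161
Step 3: Sum of squares = 3 * 17161 = 51483

51483


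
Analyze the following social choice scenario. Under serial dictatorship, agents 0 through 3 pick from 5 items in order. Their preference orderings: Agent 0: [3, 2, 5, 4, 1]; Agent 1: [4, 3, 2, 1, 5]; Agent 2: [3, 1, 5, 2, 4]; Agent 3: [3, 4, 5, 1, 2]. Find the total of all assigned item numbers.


Step 1: Agent 0 picks item 3
Step 2: Agent 1 picks item 4
Step 3: Agent 2 picks item 1
Step 4: Agent 3 picks item 5
Step 5: Sum = 3 + 4 + 1 + 5 = 13

13


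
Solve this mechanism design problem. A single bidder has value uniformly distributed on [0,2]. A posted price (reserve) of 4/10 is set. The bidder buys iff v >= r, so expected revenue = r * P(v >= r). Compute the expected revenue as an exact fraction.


Step 1: Posted price r = 2/5, value support [0,2]
Step 2: P(v >= r) = (2 - 2/5)/2 = 4/5
Step 3: Expected revenue = r * P(v >= r) = 2/5 * 4/5
Step 4: Revenue = 8/25

8/25


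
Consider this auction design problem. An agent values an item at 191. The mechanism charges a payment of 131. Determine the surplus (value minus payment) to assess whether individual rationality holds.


Step 1: Surplus = value - payment = 191 - 131 = 60
Step 2: IR is satisfied (surplus >= 0)

60


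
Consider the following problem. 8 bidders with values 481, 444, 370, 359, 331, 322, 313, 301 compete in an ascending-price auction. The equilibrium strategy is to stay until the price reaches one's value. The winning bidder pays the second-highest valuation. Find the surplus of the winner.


Step 1: Identify the highest value: 481
Step 2: Identify the second-highest value: 444
Step 3: The final price = second-highest value = 444
Step 4: Surplus = 481 - 444 = 37

37


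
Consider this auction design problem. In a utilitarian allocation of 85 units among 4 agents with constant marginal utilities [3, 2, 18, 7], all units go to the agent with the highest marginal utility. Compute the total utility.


Step 1: The marginal utilities are [3, 2, 18, 7]
Step 2: The highest marginal utility is 18
Step 3: All 85 units go to that agent
Step 4: Total utility = 18 * 85 = 1530

1530


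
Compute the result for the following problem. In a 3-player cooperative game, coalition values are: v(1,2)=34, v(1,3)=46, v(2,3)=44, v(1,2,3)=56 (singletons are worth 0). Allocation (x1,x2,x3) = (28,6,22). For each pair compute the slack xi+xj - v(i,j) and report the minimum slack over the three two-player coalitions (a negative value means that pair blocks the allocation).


Step 1: Slack for coalition (1,2): x1+x2 - v12 = 34 - 34 = 0
Step 2: Slack for coalition (1,3): x1+x3 - v13 = 50 - 46 = 4
Step 3: Slack for coalition (2,3): x2+x3 - v23 = 28 - 44 = -16
Step 4: Minimum slack = min(0, 4, -16) = -16, attained by (2,3); coalition (2,3) can block (slack < 0), so the allocation is not in the core

-16


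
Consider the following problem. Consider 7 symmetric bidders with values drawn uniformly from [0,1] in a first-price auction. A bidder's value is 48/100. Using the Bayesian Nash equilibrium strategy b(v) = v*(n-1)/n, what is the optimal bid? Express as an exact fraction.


Step 1: The symmetric BNE bidding function is b(v) = v * (n-1) / n
Step 2: Substitute v = 12/25 and n = 7
Step 3: b = 12/25 * 6/7
Step 4: b = 72/175

72/175


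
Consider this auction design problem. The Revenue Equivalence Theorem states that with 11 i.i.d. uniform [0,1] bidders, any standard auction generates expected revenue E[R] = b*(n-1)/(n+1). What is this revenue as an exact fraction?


Step 1: By Revenue Equivalence, expected revenue = b*(n-1)/(n+1)
Step 2: Substituting n = 11, b = 1
Step 3: Revenue = 1*(11-1)/(11+1) = 1*10/12
Step 4: Revenue = 10/12 = 5/6

5/6


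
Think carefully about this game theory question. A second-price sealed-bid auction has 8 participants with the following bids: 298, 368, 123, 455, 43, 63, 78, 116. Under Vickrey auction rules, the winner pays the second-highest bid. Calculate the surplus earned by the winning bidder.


Step 1: Sort bids in descending order: 455, 368, 298, 123, 116, 78, 63, 43
Step 2: The winning bid is the highest: 455
Step 3: The payment equals the second-highest bid: 368
Step 4: Surplus = winner's bid - payment = 455 - 368 = 87

87


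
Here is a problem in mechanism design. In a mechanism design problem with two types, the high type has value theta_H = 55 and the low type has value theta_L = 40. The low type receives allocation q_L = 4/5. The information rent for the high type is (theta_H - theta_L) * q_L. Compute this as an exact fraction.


Step 1: theta_H - theta_L = 55 - 40 = 15
Step 2: Information rent = (theta_H - theta_L) * q_L
Step 3: = 15 * 4/5
Step 4: = 12

12


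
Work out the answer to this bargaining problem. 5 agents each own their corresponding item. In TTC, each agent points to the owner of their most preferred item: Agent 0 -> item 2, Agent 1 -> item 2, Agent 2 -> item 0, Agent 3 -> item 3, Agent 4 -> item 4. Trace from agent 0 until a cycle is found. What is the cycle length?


Step 1: Trace the pointer graph from agent 0: 0 -> 2 -> 0
Step 2: A cycle is detected when we revisit agent 0
Step 3: The cycle is: 0 -> 2 -> 0
Step 4: Cycle length = 2

2


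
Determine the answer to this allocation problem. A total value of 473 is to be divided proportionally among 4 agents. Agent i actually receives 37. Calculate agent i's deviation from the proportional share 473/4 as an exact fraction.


Step 1: Proportional share = 473/4
Step 2: Agent's actual allocation = 37
Step 3: Excess = 37 - 473/4 = -325/4

-325/4


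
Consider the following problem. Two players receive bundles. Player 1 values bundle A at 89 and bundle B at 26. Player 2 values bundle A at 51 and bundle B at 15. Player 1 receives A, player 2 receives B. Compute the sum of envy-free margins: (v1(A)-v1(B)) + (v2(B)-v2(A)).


Step 1: Player 1's margin = v1(A) - v1(B) = 89 - 26 = 63
Step 2: Player 2's margin = v2(B) - v2(A) = 15 - 51 = -36
Step 3: Total margin = 63 + -36 = 27

27


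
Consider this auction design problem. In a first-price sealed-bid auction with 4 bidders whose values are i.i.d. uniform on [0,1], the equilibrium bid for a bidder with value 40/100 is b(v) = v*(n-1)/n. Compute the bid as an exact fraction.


Step 1: The symmetric BNE bidding function is b(v) = v * (n-1) / n
Step 2: Substitute v = 2/5 and n = 4
Step 3: b = 2/5 * 3/4
Step 4: b = 3/10

3/10


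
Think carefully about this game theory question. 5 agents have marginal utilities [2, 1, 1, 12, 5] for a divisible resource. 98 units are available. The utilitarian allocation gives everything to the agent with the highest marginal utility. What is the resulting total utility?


Step 1: The marginal utilities are [2, 1, 1, 12, 5]
Step 2: The highest marginal utility is 12
Step 3: All 98 units go to that agent
Step 4: Total utility = 12 * 98 = 1176

1176


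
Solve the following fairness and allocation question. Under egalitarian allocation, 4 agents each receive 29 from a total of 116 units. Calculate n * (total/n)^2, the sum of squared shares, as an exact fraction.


Step 1: Each agent's share = 116/4 = 29
Step 2: Square of each share = (29)^2 = 841
Step 3: Sum of squares = 4 * 841 = 3364

3364


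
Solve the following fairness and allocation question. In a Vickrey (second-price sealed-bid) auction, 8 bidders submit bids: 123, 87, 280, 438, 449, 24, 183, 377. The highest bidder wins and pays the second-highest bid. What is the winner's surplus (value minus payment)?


Step 1: Sort bids in descending order: 449, 438, 377, 280, 183, 123, 87, 24
Step 2: The winning bid is the highest: 449
Step 3: The payment equals the second-highest bid: 438
Step 4: Surplus = winner's bid - payment = 449 - 438 = 11

11


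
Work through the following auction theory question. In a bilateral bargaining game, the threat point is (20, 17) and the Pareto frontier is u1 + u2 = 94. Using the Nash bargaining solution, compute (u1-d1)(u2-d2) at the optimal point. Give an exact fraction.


Step 1: The Nash solution splits surplus symmetrically above the disagreement point
Step 2: u1 = (total + d1 - d2)/2 = (94 + 20 - 17)/2 = 97/2
Step 3: u2 = (total - d1 + d2)/2 = (94 - 20 + 17)/2 = 91/2
Step 4: Nash product = (97/2 - 20) * (91/2 - 17)
Step 5: = 57/2 * 57/2 = 3249/4

3249/4


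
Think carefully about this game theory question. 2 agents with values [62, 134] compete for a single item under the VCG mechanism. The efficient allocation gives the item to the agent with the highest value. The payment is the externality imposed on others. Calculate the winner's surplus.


Step 1: The winner is the agent with the highest value: agent 1 with value 134
Step 2: Values of other agents: [62]
Step 3: VCG payment = max of others' values = 62
Step 4: Surplus = 134 - 62 = 72

72


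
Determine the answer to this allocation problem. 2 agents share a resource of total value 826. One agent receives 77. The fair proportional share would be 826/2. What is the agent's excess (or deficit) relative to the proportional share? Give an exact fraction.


Step 1: Proportional share = 826/2 = 413
Step 2: Agent's actual allocation = 77
Step 3: Excess = 77 - 413 = -336

-336


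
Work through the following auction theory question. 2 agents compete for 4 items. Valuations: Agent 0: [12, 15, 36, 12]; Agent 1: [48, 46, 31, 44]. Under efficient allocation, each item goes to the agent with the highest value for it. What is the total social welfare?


Step 1: For each item, find the maximum value among all agents.
Step 2: Item 0 -> Agent 1 (value 48)
Step 3: Item 1 -> Agent 1 (value 46)
Step 4: Item 2 -> Agent 0 (value 36)
Step 5: Item 3 -> Agent 1 (value 44)
Step 6: Total welfare = 48 + 46 + 36 + 44 = 174

174
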